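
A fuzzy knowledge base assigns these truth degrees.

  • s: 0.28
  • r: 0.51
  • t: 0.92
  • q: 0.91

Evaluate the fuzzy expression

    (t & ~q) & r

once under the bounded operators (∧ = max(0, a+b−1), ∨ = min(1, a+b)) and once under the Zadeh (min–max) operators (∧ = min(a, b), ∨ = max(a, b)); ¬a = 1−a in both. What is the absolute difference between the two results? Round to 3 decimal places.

Under bounded:
  ~q = 1 − 0.91 = 0.09
  t & ~q = max(0, a+b−1) on (0.92, 0.09) = 0.01
  (t & ~q) & r = max(0, a+b−1) on (0.01, 0.51) = 0.00
  → value = 0.0000
Under Zadeh (min–max):
  ~q = 1 − 0.91 = 0.09
  t & ~q = min(a, b) on (0.92, 0.09) = 0.09
  (t & ~q) & r = min(a, b) on (0.09, 0.51) = 0.09
  → value = 0.0900
|0.0000 − 0.0900| = 0.090

0.090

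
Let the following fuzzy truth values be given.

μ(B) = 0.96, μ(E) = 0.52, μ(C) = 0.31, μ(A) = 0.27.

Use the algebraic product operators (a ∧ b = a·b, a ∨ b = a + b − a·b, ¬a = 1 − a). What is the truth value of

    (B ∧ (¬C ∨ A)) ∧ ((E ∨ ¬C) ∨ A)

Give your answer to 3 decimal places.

0.662

¬C = 1 − 0.3100 = 0.6900
¬C ∨ A = a + b − a·b on (0.6900, 0.2700) = 0.7737
B ∧ (¬C ∨ A) = a·b on (0.9600, 0.7737) = 0.7428
¬C = 1 − 0.3100 = 0.6900
E ∨ ¬C = a + b − a·b on (0.5200, 0.6900) = 0.8512
(E ∨ ¬C) ∨ A = a + b − a·b on (0.8512, 0.2700) = 0.8914
(B ∧ (¬C ∨ A)) ∧ ((E ∨ ¬C) ∨ A) = a·b on (0.7428, 0.8914) = 0.6621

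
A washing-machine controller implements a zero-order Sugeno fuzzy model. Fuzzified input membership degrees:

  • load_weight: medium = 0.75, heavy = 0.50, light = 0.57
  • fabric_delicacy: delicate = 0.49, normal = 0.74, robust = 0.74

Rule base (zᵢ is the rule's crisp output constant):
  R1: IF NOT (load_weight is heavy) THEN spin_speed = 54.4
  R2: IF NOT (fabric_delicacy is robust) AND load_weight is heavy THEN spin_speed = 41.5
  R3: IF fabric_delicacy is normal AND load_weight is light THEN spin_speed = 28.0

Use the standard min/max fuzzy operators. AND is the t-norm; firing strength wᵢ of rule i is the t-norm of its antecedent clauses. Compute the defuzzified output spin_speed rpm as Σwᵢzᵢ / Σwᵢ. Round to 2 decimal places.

R1 (z=54.4): ¬heavy=1−0.50=0.50 → w = 0.50
R2 (z=41.5): ¬robust=1−0.74=0.26, heavy=0.50; AND[min(a, b)] → w = 0.26
R3 (z=28.0): normal=0.74, light=0.57; AND[min(a, b)] → w = 0.57
Weighted average = (0.50·54.4 + 0.26·41.5 + 0.57·28.0) / (0.50 + 0.26 + 0.57)
  = 53.9500 / 1.3300 = 40.56

40.56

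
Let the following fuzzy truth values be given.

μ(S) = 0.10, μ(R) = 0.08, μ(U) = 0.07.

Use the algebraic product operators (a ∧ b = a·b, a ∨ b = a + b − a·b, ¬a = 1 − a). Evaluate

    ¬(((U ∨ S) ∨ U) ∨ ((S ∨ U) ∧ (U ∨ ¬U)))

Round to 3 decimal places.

U ∨ S = a + b − a·b on (0.0700, 0.1000) = 0.1630
(U ∨ S) ∨ U = a + b − a·b on (0.1630, 0.0700) = 0.2216
S ∨ U = a + b − a·b on (0.1000, 0.0700) = 0.1630
¬U = 1 − 0.0700 = 0.9300
U ∨ ¬U = a + b − a·b on (0.0700, 0.9300) = 0.9349
(S ∨ U) ∧ (U ∨ ¬U) = a·b on (0.1630, 0.9349) = 0.1524
((U ∨ S) ∨ U) ∨ ((S ∨ U) ∧ (U ∨ ¬U)) = a + b − a·b on (0.2216, 0.1524) = 0.3402
¬(((U ∨ S) ∨ U) ∨ ((S ∨ U) ∧ (U ∨ ¬U))) = 1 − 0.3402 = 0.6598

0.660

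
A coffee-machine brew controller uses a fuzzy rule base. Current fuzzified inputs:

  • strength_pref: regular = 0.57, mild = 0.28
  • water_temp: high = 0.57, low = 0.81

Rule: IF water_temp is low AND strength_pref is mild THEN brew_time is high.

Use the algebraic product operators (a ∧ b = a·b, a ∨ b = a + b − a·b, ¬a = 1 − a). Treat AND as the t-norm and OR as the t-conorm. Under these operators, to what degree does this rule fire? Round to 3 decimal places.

0.227

firing strength: low=0.81, mild=0.28; AND[a·b] → w = 0.2268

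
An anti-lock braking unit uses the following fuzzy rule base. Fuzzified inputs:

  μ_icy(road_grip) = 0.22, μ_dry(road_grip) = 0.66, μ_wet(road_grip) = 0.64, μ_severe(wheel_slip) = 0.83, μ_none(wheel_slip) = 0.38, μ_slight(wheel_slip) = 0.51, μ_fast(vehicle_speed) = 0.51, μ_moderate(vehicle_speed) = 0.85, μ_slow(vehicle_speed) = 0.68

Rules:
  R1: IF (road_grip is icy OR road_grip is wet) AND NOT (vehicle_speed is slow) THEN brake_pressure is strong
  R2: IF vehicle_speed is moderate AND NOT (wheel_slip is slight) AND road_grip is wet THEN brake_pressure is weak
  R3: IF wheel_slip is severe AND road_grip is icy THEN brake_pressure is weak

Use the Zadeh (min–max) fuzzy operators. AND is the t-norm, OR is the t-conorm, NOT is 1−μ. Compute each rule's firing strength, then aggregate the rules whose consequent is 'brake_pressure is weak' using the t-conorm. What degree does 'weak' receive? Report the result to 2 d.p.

0.49

R1: (icy=0.22 OR wet=0.64) = 0.64; AND[min(a, b)] with ¬slow=1−0.68=0.32 → w = 0.32
R2: moderate=0.85, ¬slight=1−0.51=0.49, wet=0.64; AND[min(a, b)] → w = 0.49
R3: severe=0.83, icy=0.22; AND[min(a, b)] → w = 0.22
Rules with consequent 'weak': {R2, R3} → strengths 0.49, 0.22
Aggregate via t-conorm [max(a, b)]: 0.49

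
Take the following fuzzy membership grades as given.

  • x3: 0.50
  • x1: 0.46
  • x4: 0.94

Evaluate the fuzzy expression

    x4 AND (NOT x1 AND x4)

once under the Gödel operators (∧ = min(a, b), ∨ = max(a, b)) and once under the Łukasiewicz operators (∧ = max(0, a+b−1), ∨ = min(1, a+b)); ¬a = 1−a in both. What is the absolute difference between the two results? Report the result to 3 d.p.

0.120

Under Gödel:
  NOT x1 = 1 − 0.46 = 0.54
  NOT x1 AND x4 = min(a, b) on (0.54, 0.94) = 0.54
  x4 AND (NOT x1 AND x4) = min(a, b) on (0.94, 0.54) = 0.54
  → value = 0.5400
Under Łukasiewicz:
  NOT x1 = 1 − 0.46 = 0.54
  NOT x1 AND x4 = max(0, a+b−1) on (0.54, 0.94) = 0.48
  x4 AND (NOT x1 AND x4) = max(0, a+b−1) on (0.94, 0.48) = 0.42
  → value = 0.4200
|0.5400 − 0.4200| = 0.120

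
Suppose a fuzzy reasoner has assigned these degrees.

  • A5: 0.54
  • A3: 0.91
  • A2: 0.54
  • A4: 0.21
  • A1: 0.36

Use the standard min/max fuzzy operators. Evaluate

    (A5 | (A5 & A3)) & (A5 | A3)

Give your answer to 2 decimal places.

0.54

A5 & A3 = min(a, b) on (0.54, 0.91) = 0.54
A5 | (A5 & A3) = max(a, b) on (0.54, 0.54) = 0.54
A5 | A3 = max(a, b) on (0.54, 0.91) = 0.91
(A5 | (A5 & A3)) & (A5 | A3) = min(a, b) on (0.54, 0.91) = 0.54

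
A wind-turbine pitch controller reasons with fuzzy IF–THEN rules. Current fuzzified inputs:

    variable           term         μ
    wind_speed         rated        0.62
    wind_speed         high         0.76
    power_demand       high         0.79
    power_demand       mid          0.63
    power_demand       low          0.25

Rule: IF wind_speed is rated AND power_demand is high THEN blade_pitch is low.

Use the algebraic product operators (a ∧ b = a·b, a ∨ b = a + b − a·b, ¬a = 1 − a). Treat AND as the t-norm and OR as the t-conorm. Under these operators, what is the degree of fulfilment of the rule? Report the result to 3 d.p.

firing strength: rated=0.62, high=0.79; AND[a·b] → w = 0.4898

0.490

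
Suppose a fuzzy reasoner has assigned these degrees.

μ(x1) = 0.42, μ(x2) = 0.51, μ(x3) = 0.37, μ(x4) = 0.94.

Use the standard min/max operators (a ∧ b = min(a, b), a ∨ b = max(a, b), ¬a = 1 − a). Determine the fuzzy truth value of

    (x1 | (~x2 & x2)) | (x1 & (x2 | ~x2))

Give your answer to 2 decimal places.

~x2 = 1 − 0.51 = 0.49
~x2 & x2 = min(a, b) on (0.49, 0.51) = 0.49
x1 | (~x2 & x2) = max(a, b) on (0.42, 0.49) = 0.49
~x2 = 1 − 0.51 = 0.49
x2 | ~x2 = max(a, b) on (0.51, 0.49) = 0.51
x1 & (x2 | ~x2) = min(a, b) on (0.42, 0.51) = 0.42
(x1 | (~x2 & x2)) | (x1 & (x2 | ~x2)) = max(a, b) on (0.49, 0.42) = 0.49

0.49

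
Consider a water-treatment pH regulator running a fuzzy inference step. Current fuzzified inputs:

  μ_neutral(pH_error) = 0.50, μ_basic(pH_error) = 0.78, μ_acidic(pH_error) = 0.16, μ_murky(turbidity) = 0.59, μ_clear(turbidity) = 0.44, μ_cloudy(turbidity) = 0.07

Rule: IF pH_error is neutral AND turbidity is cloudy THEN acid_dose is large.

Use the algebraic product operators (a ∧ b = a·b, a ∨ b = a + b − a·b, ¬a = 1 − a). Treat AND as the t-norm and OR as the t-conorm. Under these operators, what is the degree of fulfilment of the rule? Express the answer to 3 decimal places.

0.035

firing strength: neutral=0.50, cloudy=0.07; AND[a·b] → w = 0.0350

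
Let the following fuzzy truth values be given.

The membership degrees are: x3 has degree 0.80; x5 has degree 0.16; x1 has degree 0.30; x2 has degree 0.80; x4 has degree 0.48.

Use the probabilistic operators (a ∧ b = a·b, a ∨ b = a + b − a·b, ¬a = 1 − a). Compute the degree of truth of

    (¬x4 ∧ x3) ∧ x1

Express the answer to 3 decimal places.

0.125

¬x4 = 1 − 0.4800 = 0.5200
¬x4 ∧ x3 = a·b on (0.5200, 0.8000) = 0.4160
(¬x4 ∧ x3) ∧ x1 = a·b on (0.4160, 0.3000) = 0.1248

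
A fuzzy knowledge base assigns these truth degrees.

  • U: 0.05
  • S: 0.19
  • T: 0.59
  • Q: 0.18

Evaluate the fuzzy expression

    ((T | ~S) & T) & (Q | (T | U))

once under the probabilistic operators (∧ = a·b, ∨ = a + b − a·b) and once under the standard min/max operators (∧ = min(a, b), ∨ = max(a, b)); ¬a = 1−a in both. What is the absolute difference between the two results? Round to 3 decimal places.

Under probabilistic:
  ~S = 1 − 0.1900 = 0.8100
  T | ~S = a + b − a·b on (0.5900, 0.8100) = 0.9221
  (T | ~S) & T = a·b on (0.9221, 0.5900) = 0.5440
  T | U = a + b − a·b on (0.5900, 0.0500) = 0.6105
  Q | (T | U) = a + b − a·b on (0.1800, 0.6105) = 0.6806
  ((T | ~S) & T) & (Q | (T | U)) = a·b on (0.5440, 0.6806) = 0.3703
  → value = 0.3703
Under standard min/max:
  ~S = 1 − 0.19 = 0.81
  T | ~S = max(a, b) on (0.59, 0.81) = 0.81
  (T | ~S) & T = min(a, b) on (0.81, 0.59) = 0.59
  T | U = max(a, b) on (0.59, 0.05) = 0.59
  Q | (T | U) = max(a, b) on (0.18, 0.59) = 0.59
  ((T | ~S) & T) & (Q | (T | U)) = min(a, b) on (0.59, 0.59) = 0.59
  → value = 0.5900
|0.3703 − 0.5900| = 0.220

0.220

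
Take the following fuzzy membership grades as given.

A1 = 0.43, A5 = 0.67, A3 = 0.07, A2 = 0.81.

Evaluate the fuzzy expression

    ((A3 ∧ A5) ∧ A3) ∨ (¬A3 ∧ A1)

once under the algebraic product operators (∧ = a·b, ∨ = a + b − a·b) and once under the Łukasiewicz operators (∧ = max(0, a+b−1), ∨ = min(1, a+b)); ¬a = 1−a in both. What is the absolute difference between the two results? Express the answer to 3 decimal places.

Under algebraic product:
  A3 ∧ A5 = a·b on (0.0700, 0.6700) = 0.0469
  (A3 ∧ A5) ∧ A3 = a·b on (0.0469, 0.0700) = 0.0033
  ¬A3 = 1 − 0.0700 = 0.9300
  ¬A3 ∧ A1 = a·b on (0.9300, 0.4300) = 0.3999
  ((A3 ∧ A5) ∧ A3) ∨ (¬A3 ∧ A1) = a + b − a·b on (0.0033, 0.3999) = 0.4019
  → value = 0.4019
Under Łukasiewicz:
  A3 ∧ A5 = max(0, a+b−1) on (0.07, 0.67) = 0.00
  (A3 ∧ A5) ∧ A3 = max(0, a+b−1) on (0.00, 0.07) = 0.00
  ¬A3 = 1 − 0.07 = 0.93
  ¬A3 ∧ A1 = max(0, a+b−1) on (0.93, 0.43) = 0.36
  ((A3 ∧ A5) ∧ A3) ∨ (¬A3 ∧ A1) = min(1, a+b) on (0.00, 0.36) = 0.36
  → value = 0.3600
|0.4019 − 0.3600| = 0.042

0.042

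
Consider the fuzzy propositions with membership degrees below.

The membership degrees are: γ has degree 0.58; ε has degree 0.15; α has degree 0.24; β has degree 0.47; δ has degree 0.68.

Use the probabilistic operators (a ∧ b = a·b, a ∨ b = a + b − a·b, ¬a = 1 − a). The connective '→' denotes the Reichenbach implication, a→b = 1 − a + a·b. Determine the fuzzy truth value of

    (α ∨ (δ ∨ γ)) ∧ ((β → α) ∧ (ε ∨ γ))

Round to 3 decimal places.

0.371

δ ∨ γ = a + b − a·b on (0.6800, 0.5800) = 0.8656
α ∨ (δ ∨ γ) = a + b − a·b on (0.2400, 0.8656) = 0.8979
β → α  [Reichenbach: 1 − a + a·b] with a=0.4700, b=0.2400 → 0.6428
ε ∨ γ = a + b − a·b on (0.1500, 0.5800) = 0.6430
(β → α) ∧ (ε ∨ γ) = a·b on (0.6428, 0.6430) = 0.4133
(α ∨ (δ ∨ γ)) ∧ ((β → α) ∧ (ε ∨ γ)) = a·b on (0.8979, 0.4133) = 0.3711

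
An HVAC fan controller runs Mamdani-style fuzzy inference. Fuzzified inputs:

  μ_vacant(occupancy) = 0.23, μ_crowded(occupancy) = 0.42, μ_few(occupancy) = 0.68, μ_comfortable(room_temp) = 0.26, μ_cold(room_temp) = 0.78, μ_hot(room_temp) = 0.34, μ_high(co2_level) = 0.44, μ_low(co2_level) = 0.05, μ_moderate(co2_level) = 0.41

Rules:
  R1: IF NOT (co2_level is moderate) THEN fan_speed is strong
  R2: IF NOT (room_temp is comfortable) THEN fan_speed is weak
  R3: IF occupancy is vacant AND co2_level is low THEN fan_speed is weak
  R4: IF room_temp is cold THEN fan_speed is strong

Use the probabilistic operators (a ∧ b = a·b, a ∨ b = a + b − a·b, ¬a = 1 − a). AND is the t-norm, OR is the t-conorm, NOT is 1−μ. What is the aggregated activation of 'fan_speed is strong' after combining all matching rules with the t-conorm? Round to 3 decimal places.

0.910

R1: ¬moderate=1−0.41=0.59 → w = 0.5900
R2: ¬comfortable=1−0.26=0.74 → w = 0.7400
R3: vacant=0.23, low=0.05; AND[a·b] → w = 0.0115
R4: cold=0.78 → w = 0.7800
Rules with consequent 'strong': {R1, R4} → strengths 0.5900, 0.7800
Aggregate via t-conorm [a + b − a·b]: 0.9098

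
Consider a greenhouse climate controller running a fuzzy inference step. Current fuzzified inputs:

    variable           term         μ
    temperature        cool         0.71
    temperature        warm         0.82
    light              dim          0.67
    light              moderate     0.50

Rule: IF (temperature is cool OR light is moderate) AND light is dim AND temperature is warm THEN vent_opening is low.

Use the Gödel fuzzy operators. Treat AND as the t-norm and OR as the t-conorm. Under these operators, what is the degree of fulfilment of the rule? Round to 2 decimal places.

0.67

firing strength: (cool=0.71 OR moderate=0.50) = 0.71; AND[min(a, b)] with dim=0.67, warm=0.82 → w = 0.67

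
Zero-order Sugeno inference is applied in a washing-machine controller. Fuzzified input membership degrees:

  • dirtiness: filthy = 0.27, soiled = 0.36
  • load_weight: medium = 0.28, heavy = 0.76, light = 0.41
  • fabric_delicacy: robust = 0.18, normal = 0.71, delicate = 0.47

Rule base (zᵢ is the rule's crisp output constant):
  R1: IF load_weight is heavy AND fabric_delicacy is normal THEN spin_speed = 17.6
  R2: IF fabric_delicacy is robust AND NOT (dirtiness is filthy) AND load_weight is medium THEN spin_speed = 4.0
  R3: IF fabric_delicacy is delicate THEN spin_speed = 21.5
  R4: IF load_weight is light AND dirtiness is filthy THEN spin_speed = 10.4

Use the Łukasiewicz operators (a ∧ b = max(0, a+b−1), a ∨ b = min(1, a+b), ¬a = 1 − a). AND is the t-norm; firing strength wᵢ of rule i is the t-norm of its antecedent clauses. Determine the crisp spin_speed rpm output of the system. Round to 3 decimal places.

R1 (z=17.6): heavy=0.76, normal=0.71; AND[max(0, a+b−1)] → w = 0.47
R2 (z=4.0): robust=0.18, ¬filthy=1−0.27=0.73, medium=0.28; AND[max(0, a+b−1)] → w = 0.00
R3 (z=21.5): delicate=0.47 → w = 0.47
R4 (z=10.4): light=0.41, filthy=0.27; AND[max(0, a+b−1)] → w = 0.00
Weighted average = (0.47·17.6 + 0.00·4.0 + 0.47·21.5 + 0.00·10.4) / (0.47 + 0.00 + 0.47 + 0.00)
  = 18.3770 / 0.9400 = 19.550

19.550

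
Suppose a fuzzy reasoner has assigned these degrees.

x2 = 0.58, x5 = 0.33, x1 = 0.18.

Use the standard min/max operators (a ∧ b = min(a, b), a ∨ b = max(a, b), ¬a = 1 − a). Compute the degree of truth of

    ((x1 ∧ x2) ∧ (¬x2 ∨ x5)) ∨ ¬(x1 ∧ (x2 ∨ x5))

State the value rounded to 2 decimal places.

x1 ∧ x2 = min(a, b) on (0.18, 0.58) = 0.18
¬x2 = 1 − 0.58 = 0.42
¬x2 ∨ x5 = max(a, b) on (0.42, 0.33) = 0.42
(x1 ∧ x2) ∧ (¬x2 ∨ x5) = min(a, b) on (0.18, 0.42) = 0.18
x2 ∨ x5 = max(a, b) on (0.58, 0.33) = 0.58
x1 ∧ (x2 ∨ x5) = min(a, b) on (0.18, 0.58) = 0.18
¬(x1 ∧ (x2 ∨ x5)) = 1 − 0.18 = 0.82
((x1 ∧ x2) ∧ (¬x2 ∨ x5)) ∨ ¬(x1 ∧ (x2 ∨ x5)) = max(a, b) on (0.18, 0.82) = 0.82

0.82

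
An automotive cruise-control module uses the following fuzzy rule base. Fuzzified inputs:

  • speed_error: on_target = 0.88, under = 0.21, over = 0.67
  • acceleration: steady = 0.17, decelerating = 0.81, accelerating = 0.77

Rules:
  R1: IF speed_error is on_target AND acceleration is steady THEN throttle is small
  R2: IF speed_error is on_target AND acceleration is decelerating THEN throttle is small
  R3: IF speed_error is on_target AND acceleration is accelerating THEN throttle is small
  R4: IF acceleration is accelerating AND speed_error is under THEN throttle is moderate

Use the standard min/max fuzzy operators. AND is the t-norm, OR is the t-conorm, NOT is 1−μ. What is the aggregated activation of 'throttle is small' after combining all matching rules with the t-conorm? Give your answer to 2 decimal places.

R1: on_target=0.88, steady=0.17; AND[min(a, b)] → w = 0.17
R2: on_target=0.88, decelerating=0.81; AND[min(a, b)] → w = 0.81
R3: on_target=0.88, accelerating=0.77; AND[min(a, b)] → w = 0.77
R4: accelerating=0.77, under=0.21; AND[min(a, b)] → w = 0.21
Rules with consequent 'small': {R1, R2, R3} → strengths 0.17, 0.81, 0.77
Aggregate via t-conorm [max(a, b)]: 0.81

0.81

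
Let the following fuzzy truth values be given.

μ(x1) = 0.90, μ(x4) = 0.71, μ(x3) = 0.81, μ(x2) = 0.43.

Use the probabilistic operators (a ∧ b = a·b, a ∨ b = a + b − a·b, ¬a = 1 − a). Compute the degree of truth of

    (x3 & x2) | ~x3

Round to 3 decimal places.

x3 & x2 = a·b on (0.8100, 0.4300) = 0.3483
~x3 = 1 − 0.8100 = 0.1900
(x3 & x2) | ~x3 = a + b − a·b on (0.3483, 0.1900) = 0.4721

0.472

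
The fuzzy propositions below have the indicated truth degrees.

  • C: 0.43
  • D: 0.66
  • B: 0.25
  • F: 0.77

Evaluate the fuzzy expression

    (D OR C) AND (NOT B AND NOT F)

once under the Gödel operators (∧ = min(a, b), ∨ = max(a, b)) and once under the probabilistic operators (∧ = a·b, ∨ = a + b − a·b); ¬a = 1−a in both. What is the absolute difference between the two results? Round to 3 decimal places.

0.091

Under Gödel:
  D OR C = max(a, b) on (0.66, 0.43) = 0.66
  NOT B = 1 − 0.25 = 0.75
  NOT F = 1 − 0.77 = 0.23
  NOT B AND NOT F = min(a, b) on (0.75, 0.23) = 0.23
  (D OR C) AND (NOT B AND NOT F) = min(a, b) on (0.66, 0.23) = 0.23
  → value = 0.2300
Under probabilistic:
  D OR C = a + b − a·b on (0.6600, 0.4300) = 0.8062
  NOT B = 1 − 0.2500 = 0.7500
  NOT F = 1 − 0.7700 = 0.2300
  NOT B AND NOT F = a·b on (0.7500, 0.2300) = 0.1725
  (D OR C) AND (NOT B AND NOT F) = a·b on (0.8062, 0.1725) = 0.1391
  → value = 0.1391
|0.2300 − 0.1391| = 0.091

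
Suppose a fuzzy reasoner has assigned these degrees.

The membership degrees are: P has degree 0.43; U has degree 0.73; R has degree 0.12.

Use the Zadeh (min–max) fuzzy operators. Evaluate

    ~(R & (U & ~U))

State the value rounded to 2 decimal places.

~U = 1 − 0.73 = 0.27
U & ~U = min(a, b) on (0.73, 0.27) = 0.27
R & (U & ~U) = min(a, b) on (0.12, 0.27) = 0.12
~(R & (U & ~U)) = 1 − 0.12 = 0.88

0.88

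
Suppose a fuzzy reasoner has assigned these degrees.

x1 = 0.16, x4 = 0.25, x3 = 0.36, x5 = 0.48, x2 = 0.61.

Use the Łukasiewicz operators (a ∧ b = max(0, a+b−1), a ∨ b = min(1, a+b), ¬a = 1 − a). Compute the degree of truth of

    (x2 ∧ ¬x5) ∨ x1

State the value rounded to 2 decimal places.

0.29

¬x5 = 1 − 0.48 = 0.52
x2 ∧ ¬x5 = max(0, a+b−1) on (0.61, 0.52) = 0.13
(x2 ∧ ¬x5) ∨ x1 = min(1, a+b) on (0.13, 0.16) = 0.29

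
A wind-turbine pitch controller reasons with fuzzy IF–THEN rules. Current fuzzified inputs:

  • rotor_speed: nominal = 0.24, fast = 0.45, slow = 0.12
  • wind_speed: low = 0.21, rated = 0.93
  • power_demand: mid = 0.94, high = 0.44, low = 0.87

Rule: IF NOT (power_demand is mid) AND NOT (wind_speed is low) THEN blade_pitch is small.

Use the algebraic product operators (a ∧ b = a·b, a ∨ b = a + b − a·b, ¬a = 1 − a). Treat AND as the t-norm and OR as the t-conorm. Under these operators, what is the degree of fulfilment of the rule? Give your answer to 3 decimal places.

0.047

firing strength: ¬mid=1−0.94=0.06, ¬low=1−0.21=0.79; AND[a·b] → w = 0.0474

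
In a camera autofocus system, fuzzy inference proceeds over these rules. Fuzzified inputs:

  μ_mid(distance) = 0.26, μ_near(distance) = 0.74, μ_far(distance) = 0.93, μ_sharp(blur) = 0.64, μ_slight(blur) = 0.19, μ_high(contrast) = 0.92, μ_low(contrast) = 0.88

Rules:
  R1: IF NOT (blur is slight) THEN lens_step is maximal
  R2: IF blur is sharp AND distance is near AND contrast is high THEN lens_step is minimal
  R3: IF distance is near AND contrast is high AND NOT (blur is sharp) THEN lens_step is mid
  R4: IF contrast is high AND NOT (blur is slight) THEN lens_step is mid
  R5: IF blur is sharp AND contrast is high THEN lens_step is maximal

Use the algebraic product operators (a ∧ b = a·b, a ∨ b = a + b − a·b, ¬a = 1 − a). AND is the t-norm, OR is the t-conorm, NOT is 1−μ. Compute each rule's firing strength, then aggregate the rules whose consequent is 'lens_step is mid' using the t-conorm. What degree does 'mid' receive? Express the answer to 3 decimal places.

0.808

R1: ¬slight=1−0.19=0.81 → w = 0.8100
R2: sharp=0.64, near=0.74, high=0.92; AND[a·b] → w = 0.4357
R3: near=0.74, high=0.92, ¬sharp=1−0.64=0.36; AND[a·b] → w = 0.2451
R4: high=0.92, ¬slight=1−0.19=0.81; AND[a·b] → w = 0.7452
R5: sharp=0.64, high=0.92; AND[a·b] → w = 0.5888
Rules with consequent 'mid': {R3, R4} → strengths 0.2451, 0.7452
Aggregate via t-conorm [a + b − a·b]: 0.8076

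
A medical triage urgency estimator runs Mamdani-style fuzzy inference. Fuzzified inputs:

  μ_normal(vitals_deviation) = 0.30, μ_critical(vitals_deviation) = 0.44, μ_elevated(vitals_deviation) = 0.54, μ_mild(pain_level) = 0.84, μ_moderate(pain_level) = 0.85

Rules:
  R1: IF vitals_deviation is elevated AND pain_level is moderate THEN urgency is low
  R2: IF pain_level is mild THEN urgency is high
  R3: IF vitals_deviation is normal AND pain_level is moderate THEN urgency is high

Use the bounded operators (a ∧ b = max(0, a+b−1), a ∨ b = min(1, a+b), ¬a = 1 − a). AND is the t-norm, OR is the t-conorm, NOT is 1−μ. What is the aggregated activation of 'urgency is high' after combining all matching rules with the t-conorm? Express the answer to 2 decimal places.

0.99

R1: elevated=0.54, moderate=0.85; AND[max(0, a+b−1)] → w = 0.39
R2: mild=0.84 → w = 0.84
R3: normal=0.30, moderate=0.85; AND[max(0, a+b−1)] → w = 0.15
Rules with consequent 'high': {R2, R3} → strengths 0.84, 0.15
Aggregate via t-conorm [min(1, a+b)]: 0.99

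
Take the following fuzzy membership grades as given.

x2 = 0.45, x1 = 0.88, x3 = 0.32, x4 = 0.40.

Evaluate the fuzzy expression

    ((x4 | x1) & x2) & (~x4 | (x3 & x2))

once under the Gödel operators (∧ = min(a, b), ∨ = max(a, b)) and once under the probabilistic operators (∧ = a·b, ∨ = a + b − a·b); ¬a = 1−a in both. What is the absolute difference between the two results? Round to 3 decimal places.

Under Gödel:
  x4 | x1 = max(a, b) on (0.40, 0.88) = 0.88
  (x4 | x1) & x2 = min(a, b) on (0.88, 0.45) = 0.45
  ~x4 = 1 − 0.40 = 0.60
  x3 & x2 = min(a, b) on (0.32, 0.45) = 0.32
  ~x4 | (x3 & x2) = max(a, b) on (0.60, 0.32) = 0.60
  ((x4 | x1) & x2) & (~x4 | (x3 & x2)) = min(a, b) on (0.45, 0.60) = 0.45
  → value = 0.4500
Under probabilistic:
  x4 | x1 = a + b − a·b on (0.4000, 0.8800) = 0.9280
  (x4 | x1) & x2 = a·b on (0.9280, 0.4500) = 0.4176
  ~x4 = 1 − 0.4000 = 0.6000
  x3 & x2 = a·b on (0.3200, 0.4500) = 0.1440
  ~x4 | (x3 & x2) = a + b − a·b on (0.6000, 0.1440) = 0.6576
  ((x4 | x1) & x2) & (~x4 | (x3 & x2)) = a·b on (0.4176, 0.6576) = 0.2746
  → value = 0.2746
|0.4500 − 0.2746| = 0.175

0.175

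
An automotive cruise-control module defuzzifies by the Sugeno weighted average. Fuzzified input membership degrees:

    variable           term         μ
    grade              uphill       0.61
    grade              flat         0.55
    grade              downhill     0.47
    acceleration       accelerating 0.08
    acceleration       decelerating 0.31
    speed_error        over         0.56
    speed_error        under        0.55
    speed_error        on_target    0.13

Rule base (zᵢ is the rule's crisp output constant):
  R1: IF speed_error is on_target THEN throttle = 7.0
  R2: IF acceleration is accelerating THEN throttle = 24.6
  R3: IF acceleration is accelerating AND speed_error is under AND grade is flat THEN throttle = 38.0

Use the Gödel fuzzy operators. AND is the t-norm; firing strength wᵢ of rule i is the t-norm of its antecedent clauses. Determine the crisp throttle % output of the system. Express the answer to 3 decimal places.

20.407

R1 (z=7.0): on_target=0.13 → w = 0.13
R2 (z=24.6): accelerating=0.08 → w = 0.08
R3 (z=38.0): accelerating=0.08, under=0.55, flat=0.55; AND[min(a, b)] → w = 0.08
Weighted average = (0.13·7.0 + 0.08·24.6 + 0.08·38.0) / (0.13 + 0.08 + 0.08)
  = 5.9180 / 0.2900 = 20.407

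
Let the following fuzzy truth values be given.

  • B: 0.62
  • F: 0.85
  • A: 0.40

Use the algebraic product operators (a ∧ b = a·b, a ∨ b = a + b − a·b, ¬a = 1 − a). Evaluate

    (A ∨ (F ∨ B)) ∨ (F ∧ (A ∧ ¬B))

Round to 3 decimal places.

0.970

F ∨ B = a + b − a·b on (0.8500, 0.6200) = 0.9430
A ∨ (F ∨ B) = a + b − a·b on (0.4000, 0.9430) = 0.9658
¬B = 1 − 0.6200 = 0.3800
A ∧ ¬B = a·b on (0.4000, 0.3800) = 0.1520
F ∧ (A ∧ ¬B) = a·b on (0.8500, 0.1520) = 0.1292
(A ∨ (F ∨ B)) ∨ (F ∧ (A ∧ ¬B)) = a + b − a·b on (0.9658, 0.1292) = 0.9702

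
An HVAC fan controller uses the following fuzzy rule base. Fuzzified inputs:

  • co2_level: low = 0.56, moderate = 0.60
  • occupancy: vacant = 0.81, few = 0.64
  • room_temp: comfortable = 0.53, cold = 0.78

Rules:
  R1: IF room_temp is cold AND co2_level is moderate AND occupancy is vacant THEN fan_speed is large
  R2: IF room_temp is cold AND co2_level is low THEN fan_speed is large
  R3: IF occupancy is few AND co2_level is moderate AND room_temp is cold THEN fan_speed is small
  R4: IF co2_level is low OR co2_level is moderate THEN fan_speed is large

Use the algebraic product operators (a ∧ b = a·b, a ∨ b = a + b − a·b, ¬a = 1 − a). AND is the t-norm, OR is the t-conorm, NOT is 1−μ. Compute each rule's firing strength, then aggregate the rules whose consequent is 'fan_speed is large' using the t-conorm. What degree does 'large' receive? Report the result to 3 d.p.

0.938

R1: cold=0.78, moderate=0.60, vacant=0.81; AND[a·b] → w = 0.3791
R2: cold=0.78, low=0.56; AND[a·b] → w = 0.4368
R3: few=0.64, moderate=0.60, cold=0.78; AND[a·b] → w = 0.2995
R4: low=0.56, moderate=0.60; OR[a + b − a·b] → w = 0.8240
Rules with consequent 'large': {R1, R2, R4} → strengths 0.3791, 0.4368, 0.8240
Aggregate via t-conorm [a + b − a·b]: 0.9385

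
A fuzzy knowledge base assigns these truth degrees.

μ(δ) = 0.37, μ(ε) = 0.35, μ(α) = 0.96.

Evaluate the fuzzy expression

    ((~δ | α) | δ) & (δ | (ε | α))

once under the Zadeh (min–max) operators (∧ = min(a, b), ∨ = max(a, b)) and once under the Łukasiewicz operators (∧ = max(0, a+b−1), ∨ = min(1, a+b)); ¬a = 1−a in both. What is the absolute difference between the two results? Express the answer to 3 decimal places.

0.040

Under Zadeh (min–max):
  ~δ = 1 − 0.37 = 0.63
  ~δ | α = max(a, b) on (0.63, 0.96) = 0.96
  (~δ | α) | δ = max(a, b) on (0.96, 0.37) = 0.96
  ε | α = max(a, b) on (0.35, 0.96) = 0.96
  δ | (ε | α) = max(a, b) on (0.37, 0.96) = 0.96
  ((~δ | α) | δ) & (δ | (ε | α)) = min(a, b) on (0.96, 0.96) = 0.96
  → value = 0.9600
Under Łukasiewicz:
  ~δ = 1 − 0.37 = 0.63
  ~δ | α = min(1, a+b) on (0.63, 0.96) = 1.00
  (~δ | α) | δ = min(1, a+b) on (1.00, 0.37) = 1.00
  ε | α = min(1, a+b) on (0.35, 0.96) = 1.00
  δ | (ε | α) = min(1, a+b) on (0.37, 1.00) = 1.00
  ((~δ | α) | δ) & (δ | (ε | α)) = max(0, a+b−1) on (1.00, 1.00) = 1.00
  → value = 1.0000
|0.9600 − 1.0000| = 0.040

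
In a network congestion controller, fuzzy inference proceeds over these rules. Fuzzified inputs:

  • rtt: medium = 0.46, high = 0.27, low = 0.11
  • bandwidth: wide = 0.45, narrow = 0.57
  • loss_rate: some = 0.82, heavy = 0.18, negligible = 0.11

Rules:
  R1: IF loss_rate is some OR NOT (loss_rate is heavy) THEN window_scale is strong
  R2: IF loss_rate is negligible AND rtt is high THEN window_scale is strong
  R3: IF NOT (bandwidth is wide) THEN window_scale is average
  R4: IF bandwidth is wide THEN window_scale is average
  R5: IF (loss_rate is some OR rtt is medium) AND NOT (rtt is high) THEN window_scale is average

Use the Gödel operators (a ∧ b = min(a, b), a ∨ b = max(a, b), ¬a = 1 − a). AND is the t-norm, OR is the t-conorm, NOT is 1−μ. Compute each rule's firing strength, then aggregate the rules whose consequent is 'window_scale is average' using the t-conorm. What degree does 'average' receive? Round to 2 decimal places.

R1: some=0.82, ¬heavy=1−0.18=0.82; OR[max(a, b)] → w = 0.82
R2: negligible=0.11, high=0.27; AND[min(a, b)] → w = 0.11
R3: ¬wide=1−0.45=0.55 → w = 0.55
R4: wide=0.45 → w = 0.45
R5: (some=0.82 OR medium=0.46) = 0.82; AND[min(a, b)] with ¬high=1−0.27=0.73 → w = 0.73
Rules with consequent 'average': {R3, R4, R5} → strengths 0.55, 0.45, 0.73
Aggregate via t-conorm [max(a, b)]: 0.73

0.73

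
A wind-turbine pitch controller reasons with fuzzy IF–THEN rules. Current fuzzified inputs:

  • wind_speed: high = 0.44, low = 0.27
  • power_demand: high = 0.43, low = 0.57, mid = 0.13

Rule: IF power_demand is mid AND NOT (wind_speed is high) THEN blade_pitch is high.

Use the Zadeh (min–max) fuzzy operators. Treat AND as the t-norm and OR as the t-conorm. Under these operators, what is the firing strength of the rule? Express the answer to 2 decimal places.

0.13

firing strength: mid=0.13, ¬high=1−0.44=0.56; AND[min(a, b)] → w = 0.13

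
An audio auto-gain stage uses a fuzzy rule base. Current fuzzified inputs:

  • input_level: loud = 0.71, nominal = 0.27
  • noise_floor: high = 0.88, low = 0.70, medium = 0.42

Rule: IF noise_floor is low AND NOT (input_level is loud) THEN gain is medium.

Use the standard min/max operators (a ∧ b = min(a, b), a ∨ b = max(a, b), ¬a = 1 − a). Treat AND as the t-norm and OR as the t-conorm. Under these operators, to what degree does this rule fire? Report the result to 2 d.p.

firing strength: low=0.70, ¬loud=1−0.71=0.29; AND[min(a, b)] → w = 0.29

0.29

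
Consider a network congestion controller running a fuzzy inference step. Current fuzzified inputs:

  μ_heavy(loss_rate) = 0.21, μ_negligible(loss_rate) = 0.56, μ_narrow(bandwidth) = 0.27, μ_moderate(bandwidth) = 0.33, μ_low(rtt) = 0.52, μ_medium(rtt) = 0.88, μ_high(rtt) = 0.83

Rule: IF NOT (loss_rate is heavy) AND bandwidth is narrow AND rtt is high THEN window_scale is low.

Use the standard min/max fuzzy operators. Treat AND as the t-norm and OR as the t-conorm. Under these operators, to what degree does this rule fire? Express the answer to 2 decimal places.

0.27

firing strength: ¬heavy=1−0.21=0.79, narrow=0.27, high=0.83; AND[min(a, b)] → w = 0.27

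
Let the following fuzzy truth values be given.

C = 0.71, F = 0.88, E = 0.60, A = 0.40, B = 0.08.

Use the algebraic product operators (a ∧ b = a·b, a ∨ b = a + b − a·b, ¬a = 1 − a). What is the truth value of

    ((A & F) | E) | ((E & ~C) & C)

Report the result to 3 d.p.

A & F = a·b on (0.4000, 0.8800) = 0.3520
(A & F) | E = a + b − a·b on (0.3520, 0.6000) = 0.7408
~C = 1 − 0.7100 = 0.2900
E & ~C = a·b on (0.6000, 0.2900) = 0.1740
(E & ~C) & C = a·b on (0.1740, 0.7100) = 0.1235
((A & F) | E) | ((E & ~C) & C) = a + b − a·b on (0.7408, 0.1235) = 0.7728

0.773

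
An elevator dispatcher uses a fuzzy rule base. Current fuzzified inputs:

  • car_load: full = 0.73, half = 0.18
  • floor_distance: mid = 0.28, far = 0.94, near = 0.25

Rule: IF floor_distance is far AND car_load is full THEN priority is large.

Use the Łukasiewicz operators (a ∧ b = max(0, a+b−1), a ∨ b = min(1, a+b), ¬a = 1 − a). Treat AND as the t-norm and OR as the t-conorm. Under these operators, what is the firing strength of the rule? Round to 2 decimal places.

firing strength: far=0.94, full=0.73; AND[max(0, a+b−1)] → w = 0.67

0.67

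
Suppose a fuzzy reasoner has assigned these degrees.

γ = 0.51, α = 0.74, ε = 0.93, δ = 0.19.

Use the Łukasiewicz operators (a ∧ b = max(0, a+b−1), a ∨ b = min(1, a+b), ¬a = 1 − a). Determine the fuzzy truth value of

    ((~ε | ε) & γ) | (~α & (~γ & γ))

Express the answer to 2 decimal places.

0.51

~ε = 1 − 0.93 = 0.07
~ε | ε = min(1, a+b) on (0.07, 0.93) = 1.00
(~ε | ε) & γ = max(0, a+b−1) on (1.00, 0.51) = 0.51
~α = 1 − 0.74 = 0.26
~γ = 1 − 0.51 = 0.49
~γ & γ = max(0, a+b−1) on (0.49, 0.51) = 0.00
~α & (~γ & γ) = max(0, a+b−1) on (0.26, 0.00) = 0.00
((~ε | ε) & γ) | (~α & (~γ & γ)) = min(1, a+b) on (0.51, 0.00) = 0.51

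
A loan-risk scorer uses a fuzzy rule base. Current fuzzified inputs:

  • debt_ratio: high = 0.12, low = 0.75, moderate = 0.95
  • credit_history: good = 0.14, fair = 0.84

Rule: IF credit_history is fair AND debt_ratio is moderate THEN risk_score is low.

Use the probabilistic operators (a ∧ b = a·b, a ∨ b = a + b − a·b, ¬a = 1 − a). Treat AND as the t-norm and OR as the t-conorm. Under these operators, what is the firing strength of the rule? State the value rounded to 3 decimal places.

0.798

firing strength: fair=0.84, moderate=0.95; AND[a·b] → w = 0.7980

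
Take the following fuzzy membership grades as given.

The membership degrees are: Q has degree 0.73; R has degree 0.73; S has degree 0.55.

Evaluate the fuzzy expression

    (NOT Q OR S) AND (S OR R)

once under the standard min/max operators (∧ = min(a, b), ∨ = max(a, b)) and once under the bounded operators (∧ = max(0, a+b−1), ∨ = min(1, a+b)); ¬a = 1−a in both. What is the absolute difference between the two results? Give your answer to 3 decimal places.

Under standard min/max:
  NOT Q = 1 − 0.73 = 0.27
  NOT Q OR S = max(a, b) on (0.27, 0.55) = 0.55
  S OR R = max(a, b) on (0.55, 0.73) = 0.73
  (NOT Q OR S) AND (S OR R) = min(a, b) on (0.55, 0.73) = 0.55
  → value = 0.5500
Under bounded:
  NOT Q = 1 − 0.73 = 0.27
  NOT Q OR S = min(1, a+b) on (0.27, 0.55) = 0.82
  S OR R = min(1, a+b) on (0.55, 0.73) = 1.00
  (NOT Q OR S) AND (S OR R) = max(0, a+b−1) on (0.82, 1.00) = 0.82
  → value = 0.8200
|0.5500 − 0.8200| = 0.270

0.270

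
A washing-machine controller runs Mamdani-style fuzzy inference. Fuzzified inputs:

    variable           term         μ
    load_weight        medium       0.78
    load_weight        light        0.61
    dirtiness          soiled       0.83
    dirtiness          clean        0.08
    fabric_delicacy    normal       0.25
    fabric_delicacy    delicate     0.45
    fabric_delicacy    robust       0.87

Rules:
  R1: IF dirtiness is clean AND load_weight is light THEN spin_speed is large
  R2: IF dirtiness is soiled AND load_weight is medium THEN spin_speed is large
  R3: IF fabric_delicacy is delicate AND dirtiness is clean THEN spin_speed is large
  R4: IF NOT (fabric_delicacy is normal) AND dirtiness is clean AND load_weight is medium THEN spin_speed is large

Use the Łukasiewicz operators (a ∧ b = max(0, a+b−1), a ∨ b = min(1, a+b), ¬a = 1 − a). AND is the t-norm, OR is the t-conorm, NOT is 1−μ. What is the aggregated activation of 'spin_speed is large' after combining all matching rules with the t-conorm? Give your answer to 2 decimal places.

0.61

R1: clean=0.08, light=0.61; AND[max(0, a+b−1)] → w = 0.00
R2: soiled=0.83, medium=0.78; AND[max(0, a+b−1)] → w = 0.61
R3: delicate=0.45, clean=0.08; AND[max(0, a+b−1)] → w = 0.00
R4: ¬normal=1−0.25=0.75, clean=0.08, medium=0.78; AND[max(0, a+b−1)] → w = 0.00
Rules with consequent 'large': {R1, R2, R3, R4} → strengths 0.00, 0.61, 0.00, 0.00
Aggregate via t-conorm [min(1, a+b)]: 0.61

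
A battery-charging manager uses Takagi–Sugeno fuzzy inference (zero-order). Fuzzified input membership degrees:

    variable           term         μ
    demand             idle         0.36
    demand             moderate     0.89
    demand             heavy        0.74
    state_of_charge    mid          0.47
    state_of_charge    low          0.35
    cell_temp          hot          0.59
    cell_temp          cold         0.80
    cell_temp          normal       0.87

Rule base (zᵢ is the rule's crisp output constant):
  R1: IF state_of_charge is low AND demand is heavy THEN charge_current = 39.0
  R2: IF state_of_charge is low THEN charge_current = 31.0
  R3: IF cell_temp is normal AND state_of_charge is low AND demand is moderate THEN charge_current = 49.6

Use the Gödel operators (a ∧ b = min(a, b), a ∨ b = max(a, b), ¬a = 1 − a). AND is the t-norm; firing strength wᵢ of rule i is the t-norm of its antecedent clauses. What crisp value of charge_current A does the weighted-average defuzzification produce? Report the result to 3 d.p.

39.867

R1 (z=39.0): low=0.35, heavy=0.74; AND[min(a, b)] → w = 0.35
R2 (z=31.0): low=0.35 → w = 0.35
R3 (z=49.6): normal=0.87, low=0.35, moderate=0.89; AND[min(a, b)] → w = 0.35
Weighted average = (0.35·39.0 + 0.35·31.0 + 0.35·49.6) / (0.35 + 0.35 + 0.35)
  = 41.8600 / 1.0500 = 39.867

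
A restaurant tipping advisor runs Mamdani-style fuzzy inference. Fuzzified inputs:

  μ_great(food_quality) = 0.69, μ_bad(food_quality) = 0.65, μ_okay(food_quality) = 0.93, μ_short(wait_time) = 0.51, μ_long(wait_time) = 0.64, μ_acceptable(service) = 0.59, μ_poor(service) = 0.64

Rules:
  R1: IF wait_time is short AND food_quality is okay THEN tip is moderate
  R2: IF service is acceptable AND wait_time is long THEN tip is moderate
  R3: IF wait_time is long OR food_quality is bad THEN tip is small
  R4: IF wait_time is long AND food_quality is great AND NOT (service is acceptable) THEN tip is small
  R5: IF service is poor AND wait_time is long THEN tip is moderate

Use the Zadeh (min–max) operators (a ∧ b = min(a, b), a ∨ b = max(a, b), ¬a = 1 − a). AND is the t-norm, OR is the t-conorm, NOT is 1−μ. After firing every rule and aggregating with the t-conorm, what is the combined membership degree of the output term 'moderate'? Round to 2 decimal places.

R1: short=0.51, okay=0.93; AND[min(a, b)] → w = 0.51
R2: acceptable=0.59, long=0.64; AND[min(a, b)] → w = 0.59
R3: long=0.64, bad=0.65; OR[max(a, b)] → w = 0.65
R4: long=0.64, great=0.69, ¬acceptable=1−0.59=0.41; AND[min(a, b)] → w = 0.41
R5: poor=0.64, long=0.64; AND[min(a, b)] → w = 0.64
Rules with consequent 'moderate': {R1, R2, R5} → strengths 0.51, 0.59, 0.64
Aggregate via t-conorm [max(a, b)]: 0.64

0.64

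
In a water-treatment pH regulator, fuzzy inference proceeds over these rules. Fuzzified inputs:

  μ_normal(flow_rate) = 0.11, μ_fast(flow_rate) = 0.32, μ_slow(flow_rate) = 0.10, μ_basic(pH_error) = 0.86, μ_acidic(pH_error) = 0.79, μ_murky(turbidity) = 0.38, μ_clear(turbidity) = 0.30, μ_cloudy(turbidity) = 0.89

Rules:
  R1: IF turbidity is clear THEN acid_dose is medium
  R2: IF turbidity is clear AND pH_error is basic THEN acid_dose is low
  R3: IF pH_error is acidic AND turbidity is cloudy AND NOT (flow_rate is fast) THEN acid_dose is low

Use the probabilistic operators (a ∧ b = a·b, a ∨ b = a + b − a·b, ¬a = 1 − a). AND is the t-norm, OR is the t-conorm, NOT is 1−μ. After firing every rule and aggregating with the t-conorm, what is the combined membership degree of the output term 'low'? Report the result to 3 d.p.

0.613

R1: clear=0.30 → w = 0.3000
R2: clear=0.30, basic=0.86; AND[a·b] → w = 0.2580
R3: acidic=0.79, cloudy=0.89, ¬fast=1−0.32=0.68; AND[a·b] → w = 0.4781
Rules with consequent 'low': {R2, R3} → strengths 0.2580, 0.4781
Aggregate via t-conorm [a + b − a·b]: 0.6128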